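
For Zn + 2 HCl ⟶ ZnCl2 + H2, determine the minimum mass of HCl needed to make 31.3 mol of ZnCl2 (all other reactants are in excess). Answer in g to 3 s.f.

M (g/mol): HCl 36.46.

2280 g

n(ZnCl2) = 31.30 mol
n(HCl) = (2/1) × 31.30 = 62.60 mol
mass = 62.60 × 36.46 = 2282 g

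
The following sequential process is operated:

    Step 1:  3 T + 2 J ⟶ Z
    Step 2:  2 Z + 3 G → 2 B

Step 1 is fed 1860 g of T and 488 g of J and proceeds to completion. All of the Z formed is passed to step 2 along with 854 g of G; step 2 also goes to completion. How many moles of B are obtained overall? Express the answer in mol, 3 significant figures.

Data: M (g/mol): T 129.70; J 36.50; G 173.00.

Step 1:
n(T) = 1860 / 129.70 = 14.34 mol
n(J) = 488.0 / 36.50 = 13.37 mol
n/ν for T = 14.34/3 = 4.780
n/ν for J = 13.37/2 = 6.685
Smallest n/ν is T → limiting reagent.
n(Z) produced = (1/3) × 14.34 = 4.780 mol
Step 2:
n(Z) available = 4.780 mol
n(G) = 854.0 / 173.00 = 4.936 mol
n/ν for Z = 4.780/2 = 2.390
n/ν for G = 4.936/3 = 1.645
Smallest n/ν is G → limiting reagent.
n(B) = (2/3) × 4.936 = 3.291 mol

3.29 mol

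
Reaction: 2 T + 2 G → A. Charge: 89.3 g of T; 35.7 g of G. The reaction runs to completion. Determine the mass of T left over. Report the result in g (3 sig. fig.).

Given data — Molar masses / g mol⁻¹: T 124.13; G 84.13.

n(T) = 89.30 / 124.13 = 0.7194 mol
n(G) = 35.70 / 84.13 = 0.4243 mol
n/ν for T = 0.7194/2 = 0.3597
n/ν for G = 0.4243/2 = 0.2122
Smallest n/ν is G → limiting reagent.
T consumed = (2/2) × 0.4243 = 0.4243 mol
T remaining = 0.7194 − 0.4243 = 0.2951 mol
mass = 0.2951 × 124.13 = 36.63 g

36.6 g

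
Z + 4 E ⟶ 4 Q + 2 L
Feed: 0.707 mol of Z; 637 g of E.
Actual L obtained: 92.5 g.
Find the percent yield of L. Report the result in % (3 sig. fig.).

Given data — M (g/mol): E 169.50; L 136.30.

n(Z) = 0.7070 mol
n(E) = 637.0 / 169.50 = 3.758 mol
n/ν for Z = 0.7070/1 = 0.7070
n/ν for E = 3.758/4 = 0.9395
Smallest n/ν is Z → limiting reagent.
theoretical n(L) = (2/1) × 0.7070 = 1.414 mol → 192.7 g
% yield = 92.5 / 192.7 × 100 = 48.00 %

48.0 %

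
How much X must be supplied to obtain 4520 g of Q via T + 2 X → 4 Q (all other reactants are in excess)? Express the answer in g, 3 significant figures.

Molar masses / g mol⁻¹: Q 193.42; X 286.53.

n(Q) = 4520 / 193.42 = 23.37 mol
n(X) = (2/4) × 23.37 = 11.69 mol
mass = 11.69 × 286.53 = 3350 g

3350 g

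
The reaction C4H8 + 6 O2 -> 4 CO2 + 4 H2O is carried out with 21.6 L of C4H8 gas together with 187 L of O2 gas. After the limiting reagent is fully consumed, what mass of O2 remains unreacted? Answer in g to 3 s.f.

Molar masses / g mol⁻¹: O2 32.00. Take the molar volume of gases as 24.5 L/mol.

75.0 g

n(C4H8) = 21.60 / 24.5 = 0.8816 mol
n(O2) = 187.0 / 24.5 = 7.633 mol
n/ν → C4H8: 0.8816, O2: 1.272; C4H8 is limiting.
O2 consumed = (6/1) × 0.8816 = 5.290 mol
O2 remaining = 7.633 − 5.290 = 2.343 mol
mass = 2.343 × 32.00 = 74.98 g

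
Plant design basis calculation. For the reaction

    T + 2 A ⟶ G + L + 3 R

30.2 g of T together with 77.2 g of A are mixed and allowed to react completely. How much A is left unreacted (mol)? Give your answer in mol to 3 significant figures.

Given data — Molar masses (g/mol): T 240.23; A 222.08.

0.0962 mol

n(T) = 30.20 / 240.23 = 0.1257 mol
n(A) = 77.20 / 222.08 = 0.3476 mol
n/ν for T = 0.1257/1 = 0.1257
n/ν for A = 0.3476/2 = 0.1738
Smallest n/ν is T → limiting reagent.
A consumed = (2/1) × 0.1257 = 0.2514 mol
A remaining = 0.3476 − 0.2514 = 0.09620 mol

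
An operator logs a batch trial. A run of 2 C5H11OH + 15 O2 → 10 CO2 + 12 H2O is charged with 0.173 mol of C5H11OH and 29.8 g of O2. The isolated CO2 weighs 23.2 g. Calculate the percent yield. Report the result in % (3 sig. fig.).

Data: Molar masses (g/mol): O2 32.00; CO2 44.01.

84.9 %

n(C5H11OH) = 0.1730 mol
n(O2) = 29.80 / 32.00 = 0.9313 mol
n/ν for C5H11OH = 0.1730/2 = 0.08650
n/ν for O2 = 0.9313/15 = 0.06209
Smallest n/ν is O2 → limiting reagent.
theoretical n(CO2) = (10/15) × 0.9313 = 0.6209 mol → 27.33 g
% yield = 23.2 / 27.33 × 100 = 84.89 %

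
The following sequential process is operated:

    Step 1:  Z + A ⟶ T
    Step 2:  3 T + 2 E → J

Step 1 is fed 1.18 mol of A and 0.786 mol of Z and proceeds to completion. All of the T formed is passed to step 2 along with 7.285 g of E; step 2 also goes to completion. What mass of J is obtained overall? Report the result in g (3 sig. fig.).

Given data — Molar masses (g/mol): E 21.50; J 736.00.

125 g

Step 1:
n(A) = 1.180 mol
n(Z) = 0.7860 mol
n/ν → A: 1.180, Z: 0.7860; Z is limiting.
n(T) produced = (1/1) × 0.7860 = 0.7860 mol
Step 2:
n(T) available = 0.7860 mol
n(E) = 7.285 / 21.50 = 0.3388 mol
n/ν → T: 0.2620, E: 0.1694; E is limiting.
n(J) = (1/2) × 0.3388 = 0.1694 mol
mass = 0.1694 × 736.00 = 124.7 g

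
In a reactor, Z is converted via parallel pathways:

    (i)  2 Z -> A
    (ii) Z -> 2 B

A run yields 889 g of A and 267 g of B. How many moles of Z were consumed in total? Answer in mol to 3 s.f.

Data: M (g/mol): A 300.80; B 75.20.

7.69 mol

n(A) = 889 / 300.80 = 2.955 mol
n(B) = 267 / 75.20 = 3.551 mol
n(Z) via (i) = (2/1)×2.955 = 5.910 mol
n(Z) via (ii) = (1/2)×3.551 = 1.776 mol
total n(Z) = 5.910 + 1.776 = 7.686 mol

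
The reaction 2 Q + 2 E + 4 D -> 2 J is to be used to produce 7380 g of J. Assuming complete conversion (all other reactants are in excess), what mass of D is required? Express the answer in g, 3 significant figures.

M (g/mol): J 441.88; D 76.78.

2560 g

n(J) = 7380 / 441.88 = 16.70 mol
n(D) = (4/2) × 16.70 = 33.40 mol
mass = 33.40 × 76.78 = 2564 g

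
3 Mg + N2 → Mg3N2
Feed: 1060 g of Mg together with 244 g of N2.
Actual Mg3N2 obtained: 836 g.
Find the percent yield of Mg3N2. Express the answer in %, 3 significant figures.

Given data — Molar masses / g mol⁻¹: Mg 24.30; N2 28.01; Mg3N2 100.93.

95.1 %

n(Mg) = 1060 / 24.30 = 43.62 mol
n(N2) = 244.0 / 28.01 = 8.711 mol
n/ν → Mg: 14.54, N2: 8.711; N2 is limiting.
theoretical n(Mg3N2) = (1/1) × 8.711 = 8.711 mol → 879.2 g
% yield = 836 / 879.2 × 100 = 95.09 %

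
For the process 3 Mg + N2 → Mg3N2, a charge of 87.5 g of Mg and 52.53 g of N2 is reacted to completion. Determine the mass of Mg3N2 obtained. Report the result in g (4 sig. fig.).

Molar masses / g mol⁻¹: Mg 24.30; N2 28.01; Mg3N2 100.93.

121.1 g

n(Mg) = 87.50 / 24.30 = 3.601 mol
n(N2) = 52.53 / 28.01 = 1.875 mol
n/ν → Mg: 1.200, N2: 1.875; Mg is limiting.
n(Mg3N2) = (1/3) × 3.601 = 1.200 mol
mass = 1.200 × 100.93 = 121.1 g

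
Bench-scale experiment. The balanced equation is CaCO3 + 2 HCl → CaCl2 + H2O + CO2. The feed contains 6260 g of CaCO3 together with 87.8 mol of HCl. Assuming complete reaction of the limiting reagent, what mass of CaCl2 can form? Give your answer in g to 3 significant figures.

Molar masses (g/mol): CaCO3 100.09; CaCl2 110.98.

4870 g

n(CaCO3) = 6260 / 100.09 = 62.54 mol
n(HCl) = 87.80 mol
n/ν for CaCO3 = 62.54/1 = 62.54
n/ν for HCl = 87.80/2 = 43.90
Smallest n/ν is HCl → limiting reagent.
n(CaCl2) = (1/2) × 87.80 = 43.90 mol
mass = 43.90 × 110.98 = 4872 g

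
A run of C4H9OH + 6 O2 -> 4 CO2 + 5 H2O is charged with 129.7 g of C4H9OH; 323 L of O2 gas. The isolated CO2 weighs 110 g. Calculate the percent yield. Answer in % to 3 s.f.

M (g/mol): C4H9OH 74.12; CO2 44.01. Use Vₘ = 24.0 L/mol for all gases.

n(C4H9OH) = 129.7 / 74.12 = 1.750 mol
n(O2) = 323.0 / 24.0 = 13.46 mol
n/ν → C4H9OH: 1.750, O2: 2.243; C4H9OH is limiting.
theoretical n(CO2) = (4/1) × 1.750 = 7.000 mol → 308.1 g
% yield = 110 / 308.1 × 100 = 35.70 %

35.7 %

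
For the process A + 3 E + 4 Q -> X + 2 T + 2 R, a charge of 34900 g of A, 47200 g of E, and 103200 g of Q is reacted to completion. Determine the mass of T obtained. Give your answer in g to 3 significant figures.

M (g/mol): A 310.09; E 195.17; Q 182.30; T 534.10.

n(A) = 34900 / 310.09 = 112.5 mol
n(E) = 47200 / 195.17 = 241.8 mol
n(Q) = 103200 / 182.30 = 566.1 mol
n/ν for A = 112.5/1 = 112.5
n/ν for E = 241.8/3 = 80.60
n/ν for Q = 566.1/4 = 141.5
Smallest n/ν is E → limiting reagent.
n(T) = (2/3) × 241.8 = 161.2 mol
mass = 161.2 × 534.10 = 86100 g

86100 g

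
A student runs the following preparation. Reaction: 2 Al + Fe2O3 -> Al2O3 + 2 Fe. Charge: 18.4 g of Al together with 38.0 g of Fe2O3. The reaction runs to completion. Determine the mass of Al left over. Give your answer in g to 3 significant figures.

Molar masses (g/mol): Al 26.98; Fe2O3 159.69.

5.56 g

n(Al) = 18.40 / 26.98 = 0.6820 mol
n(Fe2O3) = 38.00 / 159.69 = 0.2380 mol
n/ν for Al = 0.6820/2 = 0.3410
n/ν for Fe2O3 = 0.2380/1 = 0.2380
Smallest n/ν is Fe2O3 → limiting reagent.
Al consumed = (2/1) × 0.2380 = 0.4760 mol
Al remaining = 0.6820 − 0.4760 = 0.2060 mol
mass = 0.2060 × 26.98 = 5.558 g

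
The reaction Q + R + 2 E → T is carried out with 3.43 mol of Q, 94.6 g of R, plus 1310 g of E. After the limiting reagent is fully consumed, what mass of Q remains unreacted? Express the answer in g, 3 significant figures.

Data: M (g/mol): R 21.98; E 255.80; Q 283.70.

n(Q) = 3.430 mol
n(R) = 94.60 / 21.98 = 4.304 mol
n(E) = 1310 / 255.80 = 5.121 mol
n/ν for Q = 3.430/1 = 3.430
n/ν for R = 4.304/1 = 4.304
n/ν for E = 5.121/2 = 2.561
Smallest n/ν is E → limiting reagent.
Q consumed = (1/2) × 5.121 = 2.561 mol
Q remaining = 3.430 − 2.561 = 0.8690 mol
mass = 0.8690 × 283.70 = 246.5 g

247 g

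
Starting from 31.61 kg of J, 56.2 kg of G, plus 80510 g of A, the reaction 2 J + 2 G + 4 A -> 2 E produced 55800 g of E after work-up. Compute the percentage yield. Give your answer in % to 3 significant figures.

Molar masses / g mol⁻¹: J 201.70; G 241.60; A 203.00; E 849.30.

41.9 %

n(J) = 31.61×1000 / 201.70 = 156.7 mol
n(G) = 56.20×1000 / 241.60 = 232.6 mol
n(A) = 80510 / 203.00 = 396.6 mol
n/ν for J = 156.7/2 = 78.35
n/ν for G = 232.6/2 = 116.3
n/ν for A = 396.6/4 = 99.15
Smallest n/ν is J → limiting reagent.
theoretical n(E) = (2/2) × 156.7 = 156.7 mol → 133100 g
% yield = 55800 / 133100 × 100 = 41.92 %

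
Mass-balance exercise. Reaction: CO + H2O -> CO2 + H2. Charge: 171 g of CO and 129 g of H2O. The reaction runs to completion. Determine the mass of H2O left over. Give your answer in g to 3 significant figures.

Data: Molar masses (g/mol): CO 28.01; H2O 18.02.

19.0 g

n(CO) = 171.0 / 28.01 = 6.105 mol
n(H2O) = 129.0 / 18.02 = 7.159 mol
n/ν → CO: 6.105, H2O: 7.159; CO is limiting.
H2O consumed = (1/1) × 6.105 = 6.105 mol
H2O remaining = 7.159 − 6.105 = 1.054 mol
mass = 1.054 × 18.02 = 18.99 g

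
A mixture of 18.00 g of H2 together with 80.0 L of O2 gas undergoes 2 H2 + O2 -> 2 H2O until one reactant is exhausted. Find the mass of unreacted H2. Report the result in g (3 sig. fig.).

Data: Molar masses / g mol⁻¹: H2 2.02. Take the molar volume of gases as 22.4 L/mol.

n(H2) = 18.00 / 2.02 = 8.911 mol
n(O2) = 80.00 / 22.4 = 3.571 mol
n/ν → H2: 4.456, O2: 3.571; O2 is limiting.
H2 consumed = (2/1) × 3.571 = 7.142 mol
H2 remaining = 8.911 − 7.142 = 1.769 mol
mass = 1.769 × 2.02 = 3.573 g

3.57 g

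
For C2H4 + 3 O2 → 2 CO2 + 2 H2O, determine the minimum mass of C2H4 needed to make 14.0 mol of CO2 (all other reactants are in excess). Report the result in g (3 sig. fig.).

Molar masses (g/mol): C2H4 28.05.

196 g

n(CO2) = 14.00 mol
n(C2H4) = (1/2) × 14.00 = 7.000 mol
mass = 7.000 × 28.05 = 196.4 g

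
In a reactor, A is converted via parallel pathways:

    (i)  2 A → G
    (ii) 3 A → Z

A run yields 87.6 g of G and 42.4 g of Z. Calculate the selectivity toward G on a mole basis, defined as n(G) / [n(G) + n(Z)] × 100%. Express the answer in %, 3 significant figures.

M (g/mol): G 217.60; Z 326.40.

n(G) = 87.6 / 217.60 = 0.4026 mol
n(Z) = 42.4 / 326.40 = 0.1299 mol
selectivity = 0.4026/(0.4026+0.1299) × 100 = 75.61 %

75.6 %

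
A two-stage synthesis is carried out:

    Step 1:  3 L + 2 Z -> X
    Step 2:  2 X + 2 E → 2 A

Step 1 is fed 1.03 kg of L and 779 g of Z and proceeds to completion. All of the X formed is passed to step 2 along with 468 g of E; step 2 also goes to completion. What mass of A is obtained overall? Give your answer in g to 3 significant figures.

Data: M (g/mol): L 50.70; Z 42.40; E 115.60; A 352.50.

Step 1:
n(L) = 1.030×1000 / 50.70 = 20.32 mol
n(Z) = 779.0 / 42.40 = 18.37 mol
n/ν for L = 20.32/3 = 6.773
n/ν for Z = 18.37/2 = 9.185
Smallest n/ν is L → limiting reagent.
n(X) produced = (1/3) × 20.32 = 6.773 mol
Step 2:
n(X) available = 6.773 mol
n(E) = 468.0 / 115.60 = 4.048 mol
n/ν for X = 6.773/2 = 3.387
n/ν for E = 4.048/2 = 2.024
Smallest n/ν is E → limiting reagent.
n(A) = (2/2) × 4.048 = 4.048 mol
mass = 4.048 × 352.50 = 1427 g

1430 g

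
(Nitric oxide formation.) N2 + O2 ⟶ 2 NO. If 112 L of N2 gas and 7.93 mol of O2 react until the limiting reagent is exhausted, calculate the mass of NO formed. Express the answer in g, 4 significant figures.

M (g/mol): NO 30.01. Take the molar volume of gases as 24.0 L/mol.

n(N2) = 112.0 / 24.0 = 4.667 mol
n(O2) = 7.930 mol
n/ν for N2 = 4.667/1 = 4.667
n/ν for O2 = 7.930/1 = 7.930
Smallest n/ν is N2 → limiting reagent.
n(NO) = (2/1) × 4.667 = 9.334 mol
mass = 9.334 × 30.01 = 280.1 g

280.1 g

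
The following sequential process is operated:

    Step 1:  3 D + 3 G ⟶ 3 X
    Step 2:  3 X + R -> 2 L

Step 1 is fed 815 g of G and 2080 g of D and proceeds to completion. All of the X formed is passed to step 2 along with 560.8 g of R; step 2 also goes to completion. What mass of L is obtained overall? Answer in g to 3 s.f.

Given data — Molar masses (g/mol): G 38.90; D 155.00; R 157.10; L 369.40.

Step 1:
n(G) = 815.0 / 38.90 = 20.95 mol
n(D) = 2080 / 155.00 = 13.42 mol
n/ν for G = 20.95/3 = 6.983
n/ν for D = 13.42/3 = 4.473
Smallest n/ν is D → limiting reagent.
n(X) produced = (3/3) × 13.42 = 13.42 mol
Step 2:
n(X) available = 13.42 mol
n(R) = 560.8 / 157.10 = 3.570 mol
n/ν for X = 13.42/3 = 4.473
n/ν for R = 3.570/1 = 3.570
Smallest n/ν is R → limiting reagent.
n(L) = (2/1) × 3.570 = 7.140 mol
mass = 7.140 × 369.40 = 2638 g

2640 g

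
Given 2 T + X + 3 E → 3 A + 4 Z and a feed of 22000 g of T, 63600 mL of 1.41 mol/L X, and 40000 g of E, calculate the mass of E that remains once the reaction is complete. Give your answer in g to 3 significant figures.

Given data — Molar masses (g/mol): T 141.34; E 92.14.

n(T) = 22000 / 141.34 = 155.7 mol
n(X) = 1.41 × 63600/1000 = 89.68 mol
n(E) = 40000 / 92.14 = 434.1 mol
n/ν for T = 155.7/2 = 77.85
n/ν for X = 89.68/1 = 89.68
n/ν for E = 434.1/3 = 144.7
Smallest n/ν is T → limiting reagent.
E consumed = (3/2) × 155.7 = 233.6 mol
E remaining = 434.1 − 233.6 = 200.5 mol
mass = 200.5 × 92.14 = 18470 g

18500 g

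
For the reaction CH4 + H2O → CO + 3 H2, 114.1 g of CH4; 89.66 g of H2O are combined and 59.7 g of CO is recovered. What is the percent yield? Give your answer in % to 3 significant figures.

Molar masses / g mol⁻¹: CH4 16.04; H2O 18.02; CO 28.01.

42.8 %

n(CH4) = 114.1 / 16.04 = 7.113 mol
n(H2O) = 89.66 / 18.02 = 4.976 mol
n/ν for CH4 = 7.113/1 = 7.113
n/ν for H2O = 4.976/1 = 4.976
Smallest n/ν is H2O → limiting reagent.
theoretical n(CO) = (1/1) × 4.976 = 4.976 mol → 139.4 g
% yield = 59.7 / 139.4 × 100 = 42.83 %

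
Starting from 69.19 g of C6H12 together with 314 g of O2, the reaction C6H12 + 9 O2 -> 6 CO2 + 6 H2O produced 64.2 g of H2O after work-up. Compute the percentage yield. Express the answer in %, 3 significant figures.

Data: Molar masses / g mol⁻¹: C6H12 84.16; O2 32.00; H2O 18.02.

n(C6H12) = 69.19 / 84.16 = 0.8221 mol
n(O2) = 314.0 / 32.00 = 9.813 mol
n/ν for C6H12 = 0.8221/1 = 0.8221
n/ν for O2 = 9.813/9 = 1.090
Smallest n/ν is C6H12 → limiting reagent.
theoretical n(H2O) = (6/1) × 0.8221 = 4.933 mol → 88.89 g
% yield = 64.2 / 88.89 × 100 = 72.22 %

72.2 %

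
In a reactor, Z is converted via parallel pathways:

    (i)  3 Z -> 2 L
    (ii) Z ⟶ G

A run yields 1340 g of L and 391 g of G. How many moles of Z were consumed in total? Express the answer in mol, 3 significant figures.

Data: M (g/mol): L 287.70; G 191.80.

n(L) = 1340 / 287.70 = 4.658 mol
n(G) = 391 / 191.80 = 2.039 mol
n(Z) via (i) = (3/2)×4.658 = 6.987 mol
n(Z) via (ii) = (1/1)×2.039 = 2.039 mol
total n(Z) = 6.987 + 2.039 = 9.026 mol

9.03 mol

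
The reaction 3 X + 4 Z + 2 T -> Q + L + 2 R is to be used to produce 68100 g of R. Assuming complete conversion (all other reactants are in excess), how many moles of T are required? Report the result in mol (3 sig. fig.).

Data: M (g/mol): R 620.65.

n(R) = 68100 / 620.65 = 109.7 mol
n(T) = (2/2) × 109.7 = 109.7 mol

110 mol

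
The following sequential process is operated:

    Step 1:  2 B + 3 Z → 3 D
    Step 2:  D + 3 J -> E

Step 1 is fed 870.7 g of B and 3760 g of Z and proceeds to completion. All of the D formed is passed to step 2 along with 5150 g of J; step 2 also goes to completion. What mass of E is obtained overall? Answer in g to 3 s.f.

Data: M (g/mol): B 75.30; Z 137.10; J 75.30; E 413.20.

Step 1:
n(B) = 870.7 / 75.30 = 11.56 mol
n(Z) = 3760 / 137.10 = 27.43 mol
n/ν for B = 11.56/2 = 5.780
n/ν for Z = 27.43/3 = 9.143
Smallest n/ν is B → limiting reagent.
n(D) produced = (3/2) × 11.56 = 17.34 mol
Step 2:
n(D) available = 17.34 mol
n(J) = 5150 / 75.30 = 68.39 mol
n/ν for D = 17.34/1 = 17.34
n/ν for J = 68.39/3 = 22.80
Smallest n/ν is D → limiting reagent.
n(E) = (1/1) × 17.34 = 17.34 mol
mass = 17.34 × 413.20 = 7165 g

7170 g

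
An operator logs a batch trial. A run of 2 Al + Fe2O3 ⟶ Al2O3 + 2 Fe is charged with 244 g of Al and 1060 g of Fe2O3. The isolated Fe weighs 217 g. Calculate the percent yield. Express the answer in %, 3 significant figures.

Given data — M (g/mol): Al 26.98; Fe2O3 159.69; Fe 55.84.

n(Al) = 244.0 / 26.98 = 9.044 mol
n(Fe2O3) = 1060 / 159.69 = 6.638 mol
n/ν → Al: 4.522, Fe2O3: 6.638; Al is limiting.
theoretical n(Fe) = (2/2) × 9.044 = 9.044 mol → 505.0 g
% yield = 217 / 505.0 × 100 = 42.97 %

43.0 %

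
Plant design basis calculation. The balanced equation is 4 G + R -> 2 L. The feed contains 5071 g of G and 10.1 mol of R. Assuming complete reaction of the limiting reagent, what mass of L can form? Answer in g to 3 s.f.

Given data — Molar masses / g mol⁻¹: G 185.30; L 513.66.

7030 g

n(G) = 5071 / 185.30 = 27.37 mol
n(R) = 10.10 mol
n/ν for G = 27.37/4 = 6.843
n/ν for R = 10.10/1 = 10.10
Smallest n/ν is G → limiting reagent.
n(L) = (2/4) × 27.37 = 13.69 mol
mass = 13.69 × 513.66 = 7032 g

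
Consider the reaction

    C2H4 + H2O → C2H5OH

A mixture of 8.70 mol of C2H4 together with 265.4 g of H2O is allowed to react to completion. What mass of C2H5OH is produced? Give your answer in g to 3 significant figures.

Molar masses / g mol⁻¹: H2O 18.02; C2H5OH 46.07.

n(C2H4) = 8.700 mol
n(H2O) = 265.4 / 18.02 = 14.73 mol
n/ν → C2H4: 8.700, H2O: 14.73; C2H4 is limiting.
n(C2H5OH) = (1/1) × 8.700 = 8.700 mol
mass = 8.700 × 46.07 = 400.8 g

401 g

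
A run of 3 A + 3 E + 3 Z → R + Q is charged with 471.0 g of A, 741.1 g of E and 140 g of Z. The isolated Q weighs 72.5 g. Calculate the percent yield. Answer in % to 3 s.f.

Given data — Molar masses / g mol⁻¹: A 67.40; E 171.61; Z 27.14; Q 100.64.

50.0 %

n(A) = 471.0 / 67.40 = 6.988 mol
n(E) = 741.1 / 171.61 = 4.319 mol
n(Z) = 140.0 / 27.14 = 5.158 mol
n/ν → A: 2.329, E: 1.440, Z: 1.719; E is limiting.
theoretical n(Q) = (1/3) × 4.319 = 1.440 mol → 144.9 g
% yield = 72.5 / 144.9 × 100 = 50.03 %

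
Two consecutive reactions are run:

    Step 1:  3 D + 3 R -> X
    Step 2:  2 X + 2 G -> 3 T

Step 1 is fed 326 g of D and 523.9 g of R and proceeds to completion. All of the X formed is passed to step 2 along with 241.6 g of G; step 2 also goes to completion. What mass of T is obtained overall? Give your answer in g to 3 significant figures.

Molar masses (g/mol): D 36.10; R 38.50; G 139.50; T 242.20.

629 g

Step 1:
n(D) = 326.0 / 36.10 = 9.030 mol
n(R) = 523.9 / 38.50 = 13.61 mol
n/ν for D = 9.030/3 = 3.010
n/ν for R = 13.61/3 = 4.537
Smallest n/ν is D → limiting reagent.
n(X) produced = (1/3) × 9.030 = 3.010 mol
Step 2:
n(X) available = 3.010 mol
n(G) = 241.6 / 139.50 = 1.732 mol
n/ν for X = 3.010/2 = 1.505
n/ν for G = 1.732/2 = 0.8660
Smallest n/ν is G → limiting reagent.
n(T) = (3/2) × 1.732 = 2.598 mol
mass = 2.598 × 242.20 = 629.2 g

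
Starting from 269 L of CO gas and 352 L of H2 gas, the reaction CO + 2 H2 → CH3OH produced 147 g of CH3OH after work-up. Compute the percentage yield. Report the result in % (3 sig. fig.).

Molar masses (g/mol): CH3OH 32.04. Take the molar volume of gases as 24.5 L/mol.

63.9 %

n(CO) = 269.0 / 24.5 = 10.98 mol
n(H2) = 352.0 / 24.5 = 14.37 mol
n/ν for CO = 10.98/1 = 10.98
n/ν for H2 = 14.37/2 = 7.185
Smallest n/ν is H2 → limiting reagent.
theoretical n(CH3OH) = (1/2) × 14.37 = 7.185 mol → 230.2 g
% yield = 147 / 230.2 × 100 = 63.86 %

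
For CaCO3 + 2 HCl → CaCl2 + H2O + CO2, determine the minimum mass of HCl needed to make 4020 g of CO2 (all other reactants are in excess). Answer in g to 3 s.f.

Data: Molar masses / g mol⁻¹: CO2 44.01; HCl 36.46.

6660 g

n(CO2) = 4020 / 44.01 = 91.34 mol
n(HCl) = (2/1) × 91.34 = 182.7 mol
mass = 182.7 × 36.46 = 6661 g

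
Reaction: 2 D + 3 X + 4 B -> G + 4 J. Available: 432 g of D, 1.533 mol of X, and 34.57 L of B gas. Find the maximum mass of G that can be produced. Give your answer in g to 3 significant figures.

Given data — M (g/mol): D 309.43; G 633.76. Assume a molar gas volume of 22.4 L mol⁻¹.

245 g

n(D) = 432.0 / 309.43 = 1.396 mol
n(X) = 1.533 mol
n(B) = 34.57 / 22.4 = 1.543 mol
n/ν → D: 0.6980, X: 0.5110, B: 0.3858; B is limiting.
n(G) = (1/4) × 1.543 = 0.3858 mol
mass = 0.3858 × 633.76 = 244.5 g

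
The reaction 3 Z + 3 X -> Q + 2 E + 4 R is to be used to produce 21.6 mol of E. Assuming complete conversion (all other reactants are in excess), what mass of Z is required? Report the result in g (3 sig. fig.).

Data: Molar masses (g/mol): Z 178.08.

5770 g

n(E) = 21.60 mol
n(Z) = (3/2) × 21.60 = 32.40 mol
mass = 32.40 × 178.08 = 5770 g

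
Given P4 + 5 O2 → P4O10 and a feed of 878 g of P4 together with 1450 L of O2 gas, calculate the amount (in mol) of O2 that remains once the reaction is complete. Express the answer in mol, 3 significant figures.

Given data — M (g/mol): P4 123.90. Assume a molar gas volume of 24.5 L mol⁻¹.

n(P4) = 878.0 / 123.90 = 7.086 mol
n(O2) = 1450 / 24.5 = 59.18 mol
n/ν → P4: 7.086, O2: 11.84; P4 is limiting.
O2 consumed = (5/1) × 7.086 = 35.43 mol
O2 remaining = 59.18 − 35.43 = 23.75 mol

23.8 mol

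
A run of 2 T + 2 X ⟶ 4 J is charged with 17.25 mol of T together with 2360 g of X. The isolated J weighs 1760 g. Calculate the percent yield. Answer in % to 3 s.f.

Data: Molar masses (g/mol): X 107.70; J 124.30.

n(T) = 17.25 mol
n(X) = 2360 / 107.70 = 21.91 mol
n/ν for T = 17.25/2 = 8.625
n/ν for X = 21.91/2 = 10.96
Smallest n/ν is T → limiting reagent.
theoretical n(J) = (4/2) × 17.25 = 34.50 mol → 4288 g
% yield = 1760 / 4288 × 100 = 41.04 %

41.0 %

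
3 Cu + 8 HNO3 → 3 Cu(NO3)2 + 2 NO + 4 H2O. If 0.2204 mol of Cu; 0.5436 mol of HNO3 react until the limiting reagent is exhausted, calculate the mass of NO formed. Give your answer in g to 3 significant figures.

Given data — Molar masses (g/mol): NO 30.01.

4.08 g

n(Cu) = 0.2204 mol
n(HNO3) = 0.5436 mol
n/ν → Cu: 0.07347, HNO3: 0.06795; HNO3 is limiting.
n(NO) = (2/8) × 0.5436 = 0.1359 mol
mass = 0.1359 × 30.01 = 4.078 g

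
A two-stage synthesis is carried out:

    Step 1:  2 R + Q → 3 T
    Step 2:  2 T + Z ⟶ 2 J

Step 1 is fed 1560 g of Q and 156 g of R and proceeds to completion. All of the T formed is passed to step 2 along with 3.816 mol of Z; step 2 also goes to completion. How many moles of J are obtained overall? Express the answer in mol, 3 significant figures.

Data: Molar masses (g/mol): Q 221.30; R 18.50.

Step 1:
n(Q) = 1560 / 221.30 = 7.049 mol
n(R) = 156.0 / 18.50 = 8.432 mol
n/ν → Q: 7.049, R: 4.216; R is limiting.
n(T) produced = (3/2) × 8.432 = 12.65 mol
Step 2:
n(T) available = 12.65 mol
n(Z) = 3.816 mol
n/ν → T: 6.325, Z: 3.816; Z is limiting.
n(J) = (2/1) × 3.816 = 7.632 mol

7.63 mol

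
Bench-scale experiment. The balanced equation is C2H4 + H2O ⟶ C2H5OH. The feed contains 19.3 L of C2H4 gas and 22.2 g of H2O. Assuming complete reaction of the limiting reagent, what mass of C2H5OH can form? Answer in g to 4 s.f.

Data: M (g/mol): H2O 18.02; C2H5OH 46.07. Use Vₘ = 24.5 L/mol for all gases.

n(C2H4) = 19.30 / 24.5 = 0.7878 mol
n(H2O) = 22.20 / 18.02 = 1.232 mol
n/ν → C2H4: 0.7878, H2O: 1.232; C2H4 is limiting.
n(C2H5OH) = (1/1) × 0.7878 = 0.7878 mol
mass = 0.7878 × 46.07 = 36.29 g

36.29 g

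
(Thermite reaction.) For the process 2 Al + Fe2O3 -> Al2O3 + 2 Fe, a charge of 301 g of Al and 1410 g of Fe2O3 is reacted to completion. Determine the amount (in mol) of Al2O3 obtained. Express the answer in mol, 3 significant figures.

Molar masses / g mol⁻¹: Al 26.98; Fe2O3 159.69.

5.58 mol

n(Al) = 301.0 / 26.98 = 11.16 mol
n(Fe2O3) = 1410 / 159.69 = 8.830 mol
n/ν for Al = 11.16/2 = 5.580
n/ν for Fe2O3 = 8.830/1 = 8.830
Smallest n/ν is Al → limiting reagent.
n(Al2O3) = (1/2) × 11.16 = 5.580 mol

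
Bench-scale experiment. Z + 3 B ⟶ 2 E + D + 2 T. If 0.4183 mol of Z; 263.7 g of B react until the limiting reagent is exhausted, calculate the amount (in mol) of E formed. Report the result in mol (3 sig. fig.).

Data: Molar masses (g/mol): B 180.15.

n(Z) = 0.4183 mol
n(B) = 263.7 / 180.15 = 1.464 mol
n/ν → Z: 0.4183, B: 0.4880; Z is limiting.
n(E) = (2/1) × 0.4183 = 0.8366 mol

0.837 mol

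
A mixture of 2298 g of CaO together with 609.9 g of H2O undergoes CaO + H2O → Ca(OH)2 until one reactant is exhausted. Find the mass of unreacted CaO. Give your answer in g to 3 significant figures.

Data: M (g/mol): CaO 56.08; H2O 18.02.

n(CaO) = 2298 / 56.08 = 40.98 mol
n(H2O) = 609.9 / 18.02 = 33.85 mol
n/ν for CaO = 40.98/1 = 40.98
n/ν for H2O = 33.85/1 = 33.85
Smallest n/ν is H2O → limiting reagent.
CaO consumed = (1/1) × 33.85 = 33.85 mol
CaO remaining = 40.98 − 33.85 = 7.130 mol
mass = 7.130 × 56.08 = 399.9 g

400 g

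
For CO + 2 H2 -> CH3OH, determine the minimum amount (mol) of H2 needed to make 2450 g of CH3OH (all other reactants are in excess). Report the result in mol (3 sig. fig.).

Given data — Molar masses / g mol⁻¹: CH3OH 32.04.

n(CH3OH) = 2450 / 32.04 = 76.47 mol
n(H2) = (2/1) × 76.47 = 152.9 mol

153 mol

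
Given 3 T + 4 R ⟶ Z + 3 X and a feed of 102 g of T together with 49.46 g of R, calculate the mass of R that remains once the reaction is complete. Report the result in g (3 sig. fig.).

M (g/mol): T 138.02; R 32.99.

17.0 g

n(T) = 102.0 / 138.02 = 0.7390 mol
n(R) = 49.46 / 32.99 = 1.499 mol
n/ν → T: 0.2463, R: 0.3748; T is limiting.
R consumed = (4/3) × 0.7390 = 0.9853 mol
R remaining = 1.499 − 0.9853 = 0.5137 mol
mass = 0.5137 × 32.99 = 16.95 g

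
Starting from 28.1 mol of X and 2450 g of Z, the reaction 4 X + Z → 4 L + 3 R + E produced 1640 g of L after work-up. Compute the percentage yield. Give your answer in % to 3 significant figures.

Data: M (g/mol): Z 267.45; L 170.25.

n(X) = 28.10 mol
n(Z) = 2450 / 267.45 = 9.161 mol
n/ν → X: 7.025, Z: 9.161; X is limiting.
theoretical n(L) = (4/4) × 28.10 = 28.10 mol → 4784 g
% yield = 1640 / 4784 × 100 = 34.28 %

34.3 %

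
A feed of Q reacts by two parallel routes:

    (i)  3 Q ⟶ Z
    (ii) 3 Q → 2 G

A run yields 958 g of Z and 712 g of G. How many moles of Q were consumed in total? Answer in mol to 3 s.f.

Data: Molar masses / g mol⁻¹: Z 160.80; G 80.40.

n(Z) = 958 / 160.80 = 5.958 mol
n(G) = 712 / 80.40 = 8.856 mol
n(Q) via (i) = (3/1)×5.958 = 17.87 mol
n(Q) via (ii) = (3/2)×8.856 = 13.28 mol
total n(Q) = 17.87 + 13.28 = 31.15 mol

31.2 mol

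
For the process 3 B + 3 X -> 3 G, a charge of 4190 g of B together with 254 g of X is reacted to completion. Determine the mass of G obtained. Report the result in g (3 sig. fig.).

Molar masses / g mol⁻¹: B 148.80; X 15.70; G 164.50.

n(B) = 4190 / 148.80 = 28.16 mol
n(X) = 254.0 / 15.70 = 16.18 mol
n/ν for B = 28.16/3 = 9.387
n/ν for X = 16.18/3 = 5.393
Smallest n/ν is X → limiting reagent.
n(G) = (3/3) × 16.18 = 16.18 mol
mass = 16.18 × 164.50 = 2662 g

2660 g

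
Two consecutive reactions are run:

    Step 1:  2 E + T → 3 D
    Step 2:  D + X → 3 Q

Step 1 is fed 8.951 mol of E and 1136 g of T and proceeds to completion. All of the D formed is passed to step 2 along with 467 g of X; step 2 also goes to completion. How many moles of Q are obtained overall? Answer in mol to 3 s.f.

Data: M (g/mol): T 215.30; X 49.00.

Step 1:
n(E) = 8.951 mol
n(T) = 1136 / 215.30 = 5.276 mol
n/ν for E = 8.951/2 = 4.476
n/ν for T = 5.276/1 = 5.276
Smallest n/ν is E → limiting reagent.
n(D) produced = (3/2) × 8.951 = 13.43 mol
Step 2:
n(D) available = 13.43 mol
n(X) = 467.0 / 49.00 = 9.531 mol
n/ν for D = 13.43/1 = 13.43
n/ν for X = 9.531/1 = 9.531
Smallest n/ν is X → limiting reagent.
n(Q) = (3/1) × 9.531 = 28.59 mol

28.6 mol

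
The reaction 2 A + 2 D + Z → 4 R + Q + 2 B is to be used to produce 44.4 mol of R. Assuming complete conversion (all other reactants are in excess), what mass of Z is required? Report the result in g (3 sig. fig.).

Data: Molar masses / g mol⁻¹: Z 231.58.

2570 g

n(R) = 44.40 mol
n(Z) = (1/4) × 44.40 = 11.10 mol
mass = 11.10 × 231.58 = 2571 g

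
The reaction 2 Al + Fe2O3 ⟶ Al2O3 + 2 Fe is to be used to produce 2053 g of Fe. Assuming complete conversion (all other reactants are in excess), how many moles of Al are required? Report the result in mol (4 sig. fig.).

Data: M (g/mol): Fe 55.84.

n(Fe) = 2053 / 55.84 = 36.77 mol
n(Al) = (2/2) × 36.77 = 36.77 mol

36.77 mol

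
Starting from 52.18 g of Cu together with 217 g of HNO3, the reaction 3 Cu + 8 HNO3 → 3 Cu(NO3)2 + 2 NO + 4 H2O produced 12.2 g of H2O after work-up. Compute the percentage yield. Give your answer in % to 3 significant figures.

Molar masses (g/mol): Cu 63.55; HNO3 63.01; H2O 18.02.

n(Cu) = 52.18 / 63.55 = 0.8211 mol
n(HNO3) = 217.0 / 63.01 = 3.444 mol
n/ν → Cu: 0.2737, HNO3: 0.4305; Cu is limiting.
theoretical n(H2O) = (4/3) × 0.8211 = 1.095 mol → 19.73 g
% yield = 12.2 / 19.73 × 100 = 61.83 %

61.8 %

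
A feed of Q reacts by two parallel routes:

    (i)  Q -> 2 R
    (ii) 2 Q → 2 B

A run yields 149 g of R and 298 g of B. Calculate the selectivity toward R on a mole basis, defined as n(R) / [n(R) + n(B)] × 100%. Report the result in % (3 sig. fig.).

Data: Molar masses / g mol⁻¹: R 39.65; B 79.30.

n(R) = 149 / 39.65 = 3.758 mol
n(B) = 298 / 79.30 = 3.758 mol
selectivity = 3.758/(3.758+3.758) × 100 = 50.00 %

50.0 %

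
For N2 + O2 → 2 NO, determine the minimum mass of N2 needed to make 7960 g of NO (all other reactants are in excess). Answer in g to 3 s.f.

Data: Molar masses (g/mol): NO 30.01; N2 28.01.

n(NO) = 7960 / 30.01 = 265.2 mol
n(N2) = (1/2) × 265.2 = 132.6 mol
mass = 132.6 × 28.01 = 3714 g

3710 g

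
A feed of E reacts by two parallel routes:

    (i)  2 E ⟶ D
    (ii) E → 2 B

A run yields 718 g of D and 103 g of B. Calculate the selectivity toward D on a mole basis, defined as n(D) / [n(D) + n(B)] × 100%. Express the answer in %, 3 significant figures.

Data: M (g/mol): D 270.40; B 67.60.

63.5 %

n(D) = 718 / 270.40 = 2.655 mol
n(B) = 103 / 67.60 = 1.524 mol
selectivity = 2.655/(2.655+1.524) × 100 = 63.53 %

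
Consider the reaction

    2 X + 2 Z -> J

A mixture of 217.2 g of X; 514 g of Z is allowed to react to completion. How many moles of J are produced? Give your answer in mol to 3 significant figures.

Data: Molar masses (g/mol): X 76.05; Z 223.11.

n(X) = 217.2 / 76.05 = 2.856 mol
n(Z) = 514.0 / 223.11 = 2.304 mol
n/ν for X = 2.856/2 = 1.428
n/ν for Z = 2.304/2 = 1.152
Smallest n/ν is Z → limiting reagent.
n(J) = (1/2) × 2.304 = 1.152 mol

1.15 mol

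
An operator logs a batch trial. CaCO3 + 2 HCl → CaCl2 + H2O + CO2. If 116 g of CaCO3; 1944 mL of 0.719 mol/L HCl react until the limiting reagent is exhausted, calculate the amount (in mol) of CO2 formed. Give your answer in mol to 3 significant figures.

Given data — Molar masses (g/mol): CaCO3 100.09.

n(CaCO3) = 116.0 / 100.09 = 1.159 mol
n(HCl) = 0.719 × 1944/1000 = 1.398 mol
n/ν → CaCO3: 1.159, HCl: 0.6990; HCl is limiting.
n(CO2) = (1/2) × 1.398 = 0.6990 mol

0.699 mol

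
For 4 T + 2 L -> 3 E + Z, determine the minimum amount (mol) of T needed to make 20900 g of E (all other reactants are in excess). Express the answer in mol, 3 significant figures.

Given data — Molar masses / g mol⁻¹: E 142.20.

n(E) = 20900 / 142.20 = 147.0 mol
n(T) = (4/3) × 147.0 = 196.0 mol

196 mol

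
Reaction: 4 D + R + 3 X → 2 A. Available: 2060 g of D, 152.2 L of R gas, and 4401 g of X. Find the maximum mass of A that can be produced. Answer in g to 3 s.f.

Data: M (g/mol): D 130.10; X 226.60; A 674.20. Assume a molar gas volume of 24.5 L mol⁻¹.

5340 g

n(D) = 2060 / 130.10 = 15.83 mol
n(R) = 152.2 / 24.5 = 6.212 mol
n(X) = 4401 / 226.60 = 19.42 mol
n/ν for D = 15.83/4 = 3.958
n/ν for R = 6.212/1 = 6.212
n/ν for X = 19.42/3 = 6.473
Smallest n/ν is D → limiting reagent.
n(A) = (2/4) × 15.83 = 7.915 mol
mass = 7.915 × 674.20 = 5336 g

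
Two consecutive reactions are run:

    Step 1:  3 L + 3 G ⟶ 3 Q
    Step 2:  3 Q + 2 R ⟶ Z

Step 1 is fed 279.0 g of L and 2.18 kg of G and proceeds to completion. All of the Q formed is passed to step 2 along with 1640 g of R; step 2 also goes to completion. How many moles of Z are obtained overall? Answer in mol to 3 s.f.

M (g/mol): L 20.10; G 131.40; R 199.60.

Step 1:
n(L) = 279.0 / 20.10 = 13.88 mol
n(G) = 2.180×1000 / 131.40 = 16.59 mol
n/ν → L: 4.627, G: 5.530; L is limiting.
n(Q) produced = (3/3) × 13.88 = 13.88 mol
Step 2:
n(Q) available = 13.88 mol
n(R) = 1640 / 199.60 = 8.216 mol
n/ν → Q: 4.627, R: 4.108; R is limiting.
n(Z) = (1/2) × 8.216 = 4.108 mol

4.11 mol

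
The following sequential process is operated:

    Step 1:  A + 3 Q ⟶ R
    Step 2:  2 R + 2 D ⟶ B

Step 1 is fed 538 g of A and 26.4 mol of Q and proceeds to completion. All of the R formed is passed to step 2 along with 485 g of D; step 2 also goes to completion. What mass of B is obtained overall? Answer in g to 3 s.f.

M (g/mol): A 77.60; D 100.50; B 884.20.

2130 g

Step 1:
n(A) = 538.0 / 77.60 = 6.933 mol
n(Q) = 26.40 mol
n/ν for A = 6.933/1 = 6.933
n/ν for Q = 26.40/3 = 8.800
Smallest n/ν is A → limiting reagent.
n(R) produced = (1/1) × 6.933 = 6.933 mol
Step 2:
n(R) available = 6.933 mol
n(D) = 485.0 / 100.50 = 4.826 mol
n/ν for R = 6.933/2 = 3.467
n/ν for D = 4.826/2 = 2.413
Smallest n/ν is D → limiting reagent.
n(B) = (1/2) × 4.826 = 2.413 mol
mass = 2.413 × 884.20 = 2134 g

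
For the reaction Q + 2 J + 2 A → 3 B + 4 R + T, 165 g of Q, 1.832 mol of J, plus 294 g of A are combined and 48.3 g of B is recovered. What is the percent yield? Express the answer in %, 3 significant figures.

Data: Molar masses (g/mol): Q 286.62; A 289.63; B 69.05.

n(Q) = 165.0 / 286.62 = 0.5757 mol
n(J) = 1.832 mol
n(A) = 294.0 / 289.63 = 1.015 mol
n/ν for Q = 0.5757/1 = 0.5757
n/ν for J = 1.832/2 = 0.9160
n/ν for A = 1.015/2 = 0.5075
Smallest n/ν is A → limiting reagent.
theoretical n(B) = (3/2) × 1.015 = 1.523 mol → 105.2 g
% yield = 48.3 / 105.2 × 100 = 45.91 %

45.9 %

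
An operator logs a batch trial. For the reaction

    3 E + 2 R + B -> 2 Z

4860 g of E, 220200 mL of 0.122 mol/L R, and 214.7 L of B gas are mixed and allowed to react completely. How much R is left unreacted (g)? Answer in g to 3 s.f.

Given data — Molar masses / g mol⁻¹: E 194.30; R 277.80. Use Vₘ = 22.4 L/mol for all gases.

2830 g

n(E) = 4860 / 194.30 = 25.01 mol
n(R) = 0.122 × 220200/1000 = 26.86 mol
n(B) = 214.7 / 22.4 = 9.585 mol
n/ν for E = 25.01/3 = 8.337
n/ν for R = 26.86/2 = 13.43
n/ν for B = 9.585/1 = 9.585
Smallest n/ν is E → limiting reagent.
R consumed = (2/3) × 25.01 = 16.67 mol
R remaining = 26.86 − 16.67 = 10.19 mol
mass = 10.19 × 277.80 = 2831 g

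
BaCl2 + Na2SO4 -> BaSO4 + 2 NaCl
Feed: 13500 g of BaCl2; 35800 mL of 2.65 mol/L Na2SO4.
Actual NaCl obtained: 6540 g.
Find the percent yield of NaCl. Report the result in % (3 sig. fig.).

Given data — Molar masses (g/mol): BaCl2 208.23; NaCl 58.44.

86.3 %

n(BaCl2) = 13500 / 208.23 = 64.83 mol
n(Na2SO4) = 2.65 × 35800/1000 = 94.87 mol
n/ν for BaCl2 = 64.83/1 = 64.83
n/ν for Na2SO4 = 94.87/1 = 94.87
Smallest n/ν is BaCl2 → limiting reagent.
theoretical n(NaCl) = (2/1) × 64.83 = 129.7 mol → 7580 g
% yield = 6540 / 7580 × 100 = 86.28 %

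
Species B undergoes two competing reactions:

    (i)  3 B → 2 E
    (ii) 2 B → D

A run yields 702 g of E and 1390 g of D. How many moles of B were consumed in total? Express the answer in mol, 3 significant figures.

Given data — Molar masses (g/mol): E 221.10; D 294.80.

14.2 mol

n(E) = 702 / 221.10 = 3.175 mol
n(D) = 1390 / 294.80 = 4.715 mol
n(B) via (i) = (3/2)×3.175 = 4.763 mol
n(B) via (ii) = (2/1)×4.715 = 9.430 mol
total n(B) = 4.763 + 9.430 = 14.19 mol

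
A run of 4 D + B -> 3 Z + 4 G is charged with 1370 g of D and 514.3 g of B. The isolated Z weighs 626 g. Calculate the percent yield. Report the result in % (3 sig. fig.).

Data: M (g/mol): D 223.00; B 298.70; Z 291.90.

n(D) = 1370 / 223.00 = 6.143 mol
n(B) = 514.3 / 298.70 = 1.722 mol
n/ν for D = 6.143/4 = 1.536
n/ν for B = 1.722/1 = 1.722
Smallest n/ν is D → limiting reagent.
theoretical n(Z) = (3/4) × 6.143 = 4.607 mol → 1345 g
% yield = 626 / 1345 × 100 = 46.54 %

46.5 %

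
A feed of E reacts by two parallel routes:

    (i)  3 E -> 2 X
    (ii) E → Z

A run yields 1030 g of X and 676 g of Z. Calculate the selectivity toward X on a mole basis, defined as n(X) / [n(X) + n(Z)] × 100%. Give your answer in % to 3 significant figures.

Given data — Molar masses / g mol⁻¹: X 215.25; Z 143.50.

50.4 %

n(X) = 1030 / 215.25 = 4.785 mol
n(Z) = 676 / 143.50 = 4.711 mol
selectivity = 4.785/(4.785+4.711) × 100 = 50.39 %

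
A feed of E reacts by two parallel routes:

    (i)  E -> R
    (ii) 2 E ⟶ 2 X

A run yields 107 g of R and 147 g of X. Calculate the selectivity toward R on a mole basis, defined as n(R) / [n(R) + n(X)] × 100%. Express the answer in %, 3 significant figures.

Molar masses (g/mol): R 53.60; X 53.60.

n(R) = 107 / 53.60 = 1.996 mol
n(X) = 147 / 53.60 = 2.743 mol
selectivity = 1.996/(1.996+2.743) × 100 = 42.12 %

42.1 %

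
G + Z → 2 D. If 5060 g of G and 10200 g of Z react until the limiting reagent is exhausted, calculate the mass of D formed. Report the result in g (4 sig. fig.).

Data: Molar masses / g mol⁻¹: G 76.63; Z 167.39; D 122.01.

14870 g

n(G) = 5060 / 76.63 = 66.03 mol
n(Z) = 10200 / 167.39 = 60.94 mol
n/ν → G: 66.03, Z: 60.94; Z is limiting.
n(D) = (2/1) × 60.94 = 121.9 mol
mass = 121.9 × 122.01 = 14870 g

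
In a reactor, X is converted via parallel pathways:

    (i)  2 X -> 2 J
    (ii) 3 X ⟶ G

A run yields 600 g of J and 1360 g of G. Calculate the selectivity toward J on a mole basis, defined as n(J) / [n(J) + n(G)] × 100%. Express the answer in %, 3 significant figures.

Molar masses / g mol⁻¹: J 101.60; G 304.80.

n(J) = 600 / 101.60 = 5.906 mol
n(G) = 1360 / 304.80 = 4.462 mol
selectivity = 5.906/(5.906+4.462) × 100 = 56.96 %

57.0 %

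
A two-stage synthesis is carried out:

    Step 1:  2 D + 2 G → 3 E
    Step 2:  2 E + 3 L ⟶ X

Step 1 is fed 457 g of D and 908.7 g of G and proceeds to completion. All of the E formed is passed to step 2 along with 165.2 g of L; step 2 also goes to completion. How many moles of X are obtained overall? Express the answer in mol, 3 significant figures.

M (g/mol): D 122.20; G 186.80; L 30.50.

1.81 mol

Step 1:
n(D) = 457.0 / 122.20 = 3.740 mol
n(G) = 908.7 / 186.80 = 4.865 mol
n/ν → D: 1.870, G: 2.433; D is limiting.
n(E) produced = (3/2) × 3.740 = 5.610 mol
Step 2:
n(E) available = 5.610 mol
n(L) = 165.2 / 30.50 = 5.416 mol
n/ν → E: 2.805, L: 1.805; L is limiting.
n(X) = (1/3) × 5.416 = 1.805 mol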